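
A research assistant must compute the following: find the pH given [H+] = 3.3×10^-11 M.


pH = -log10([H+]) = -log10(3.3×10^-11)
= 11 - log10(3.3)
= 11 - 0.52
= 10.48

10.48


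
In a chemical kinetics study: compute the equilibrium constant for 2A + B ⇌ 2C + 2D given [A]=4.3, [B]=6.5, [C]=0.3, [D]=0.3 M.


Kc = [C]^2[D]^2/([A]^2[B])
= (0.3^2 × 0.3^2)/(4.3^2 × 6.5^1)
= 0.0081/120.185
= 6.740×10^-5

6.740×10^-5


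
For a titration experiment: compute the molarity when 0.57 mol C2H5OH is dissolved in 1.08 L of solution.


M = n/V = 0.57/1.08 = 0.528 mol/L

0.528 M


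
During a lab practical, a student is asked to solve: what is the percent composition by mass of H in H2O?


M(H2O) = 2×1.008 + 1×16.0 = 18.016 g/mol
Mass of H = 2 × 1.008 = 2.016 g/mol
% H = 2.016/18.016 × 100 = 11.19%

11.19%


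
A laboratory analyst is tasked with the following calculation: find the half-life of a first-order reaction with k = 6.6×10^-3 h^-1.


t½ = ln2/k = 0.693147/(6.6×10^-3 h^-1)
= 105.0 h

105.0 h


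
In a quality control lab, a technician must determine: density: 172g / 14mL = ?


ρ = mass/volume
= 172/14
= 12.286 g/mL

12.286 g/mL


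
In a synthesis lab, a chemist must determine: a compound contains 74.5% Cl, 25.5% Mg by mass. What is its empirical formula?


Assume 100 g sample. Moles of each element:
  Cl: 74.5/35.45 = 2.102 mol
  Mg: 25.5/24.31 = 1.049 mol
Divide by smallest (1.049):
  Cl: 2.102/1.049 = 2.0
  Mg: 1.049/1.049 = 1.0
Empirical formula: MgCl2

MgCl2


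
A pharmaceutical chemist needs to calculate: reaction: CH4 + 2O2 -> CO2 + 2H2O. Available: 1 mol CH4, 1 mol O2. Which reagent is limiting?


Mole ratio available / coefficient:
  CH4: 1/1 = 1.000
  O2: 1/2 = 0.500
Smaller ratio is limiting.

O2


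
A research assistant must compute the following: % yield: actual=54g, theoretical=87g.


% yield = actual/theoretical × 100
= 54/87 × 100
= 62.07%

62.07%


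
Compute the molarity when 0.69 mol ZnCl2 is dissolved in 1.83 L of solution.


M = n/V = 0.69/1.83 = 0.377 mol/L

0.377 M


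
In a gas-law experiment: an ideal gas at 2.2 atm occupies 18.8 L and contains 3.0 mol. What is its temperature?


PV = nRT  (R = 0.08206 L·atm/(mol·K))
T = PV/(nR) = 2.2×18.8/(3.0×0.08206)
= 41.36/0.246180
= 168.01 K

168.01 K


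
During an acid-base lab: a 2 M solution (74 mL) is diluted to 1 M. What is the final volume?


C1V1 = C2V2
2 × 74 = 1 × V2
V2 = 148/1 = 148.0 mL

148.0 mL


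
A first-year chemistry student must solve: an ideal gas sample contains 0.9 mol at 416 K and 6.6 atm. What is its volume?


PV = nRT  (R = 0.08206 L·atm/(mol·K))
V = nRT/P = 0.9×0.08206×416/6.6
= 4.655 L

4.655 L


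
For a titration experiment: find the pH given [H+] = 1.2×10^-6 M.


pH = -log10([H+]) = -log10(1.2×10^-6)
= 6 - log10(1.2)
= 6 - 0.08
= 5.92

5.92


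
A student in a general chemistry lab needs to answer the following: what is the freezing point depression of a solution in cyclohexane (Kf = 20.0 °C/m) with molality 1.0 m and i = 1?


ΔTf = Kf × m × i
= 20.0 × 1.0 × 1
= 20.0 °C

20.0 °C


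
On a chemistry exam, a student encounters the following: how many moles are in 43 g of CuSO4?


M(CuSO4) = 159.62 g/mol
n = mass/M = 43/159.62 = 0.2694 mol

0.2694 mol


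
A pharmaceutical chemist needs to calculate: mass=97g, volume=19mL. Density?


ρ = mass/volume
= 97/19
= 5.105 g/mL

5.105 g/mL


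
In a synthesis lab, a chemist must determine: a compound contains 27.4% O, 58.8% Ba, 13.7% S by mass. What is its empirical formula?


Assume 100 g sample. Moles of each element:
  O: 27.4/16.0 = 1.712 mol
  Ba: 58.8/137.33 = 0.428 mol
  S: 13.7/32.07 = 0.427 mol
Divide by smallest (0.427):
  O: 1.712/0.427 = 4.01
  Ba: 0.428/0.427 = 1.0
  S: 0.427/0.427 = 1.0
Empirical formula: BaSO4

BaSO4


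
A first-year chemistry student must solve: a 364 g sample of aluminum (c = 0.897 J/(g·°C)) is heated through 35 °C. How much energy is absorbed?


q = mcΔT = 364 × 0.897 × 35
= 11427.78 J

11427.78 J


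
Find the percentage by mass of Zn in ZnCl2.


M(ZnCl2) = 1×65.38 + 2×35.45 = 136.28 g/mol
Mass of Zn = 1 × 65.38 = 65.38 g/mol
% Zn = 65.38/136.28 × 100 = 47.97%

47.97%


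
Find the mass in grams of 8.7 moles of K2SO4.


M(K2SO4) = 174.27 g/mol
mass = n × M = 8.7 × 174.27 = 1516.15 g

1516.15 g


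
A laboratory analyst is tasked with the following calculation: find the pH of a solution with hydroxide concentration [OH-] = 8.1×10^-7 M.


pOH = -log10([OH-]) = -log10(8.1×10^-7)
= 7 - log10(8.1) = 6.09
pH = 14 - pOH = 14 - 6.09 = 7.91

7.91


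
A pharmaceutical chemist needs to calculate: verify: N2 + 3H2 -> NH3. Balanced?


Equation: N2 + 3H2 -> NH3
Check atoms: H: 6≠3, N: 2≠1
Not balanced

No, not balanced


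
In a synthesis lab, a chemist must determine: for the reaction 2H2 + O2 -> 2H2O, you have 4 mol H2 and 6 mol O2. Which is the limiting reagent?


Mole ratio available / coefficient:
  H2: 4/2 = 2.000
  O2: 6/1 = 6.000
Smaller ratio is limiting.

H2


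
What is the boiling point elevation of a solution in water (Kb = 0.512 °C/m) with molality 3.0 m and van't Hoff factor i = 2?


ΔTb = Kb × m × i
= 0.512 × 3.0 × 2
= 3.072 °C

3.072 °C


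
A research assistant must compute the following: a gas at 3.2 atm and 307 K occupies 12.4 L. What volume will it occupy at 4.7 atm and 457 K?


P1V1/T1 = P2V2/T2
V2 = P1V1T2/(T1P2)
= 3.2×12.4×457/(307×4.7)
= 12.568 L

12.568 L


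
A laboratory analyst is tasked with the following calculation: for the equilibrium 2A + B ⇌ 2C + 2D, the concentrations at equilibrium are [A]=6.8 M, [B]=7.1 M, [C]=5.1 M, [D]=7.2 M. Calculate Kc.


Kc = [C]^2[D]^2/([A]^2[B])
= (5.1^2 × 7.2^2)/(6.8^2 × 7.1^1)
= 1348.3584/328.304
= 4.107

4.107


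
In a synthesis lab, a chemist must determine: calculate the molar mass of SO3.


M(SO3) = 1×32.07 + 3×16.0
= 32.07 + 48.0
= 80.07 g/mol

80.07 g/mol


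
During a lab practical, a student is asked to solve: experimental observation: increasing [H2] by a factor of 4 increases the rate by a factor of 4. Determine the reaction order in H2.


rate ∝ [H2]^n
4^n = 4 → n = 1
Order in H2: 1

1


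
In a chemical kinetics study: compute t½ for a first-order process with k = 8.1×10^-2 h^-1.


t½ = ln2/k = 0.693147/(8.1×10^-2 h^-1)
= 8.557 h

8.557 h


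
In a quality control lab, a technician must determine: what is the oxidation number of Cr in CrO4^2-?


x + 4(-2) = -2, so x = +6
Oxidation number: +6

+6


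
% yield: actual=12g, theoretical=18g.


% yield = actual/theoretical × 100
= 12/18 × 100
= 66.67%

66.67%


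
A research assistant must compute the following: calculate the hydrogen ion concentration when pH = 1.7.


[H+] = 10^(-pH) = 10^(-1.7)
= 2.0×10^-2 M

2.0×10^-2 M


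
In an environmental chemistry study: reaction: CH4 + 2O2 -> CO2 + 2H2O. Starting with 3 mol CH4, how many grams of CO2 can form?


Mole ratio CO2:CH4 = 1:1
n(CO2) = 3 × 1/1 = 3.000 mol
mass = 3.000 × 44.01 = 132.03 g

132.03 g


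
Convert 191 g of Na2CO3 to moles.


M(Na2CO3) = 105.99 g/mol
n = mass/M = 191/105.99 = 1.8021 mol

1.8021 mol


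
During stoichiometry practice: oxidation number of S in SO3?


x + 3(-2) = 0, so x = +6
Oxidation number: +6

+6


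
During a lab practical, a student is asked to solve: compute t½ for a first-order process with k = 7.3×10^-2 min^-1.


t½ = ln2/k = 0.693147/(7.3×10^-2 min^-1)
= 9.495 min

9.495 min


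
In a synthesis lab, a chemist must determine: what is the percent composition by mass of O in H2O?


M(H2O) = 2×1.008 + 1×16.0 = 18.016 g/mol
Mass of O = 1 × 16.0 = 16.00 g/mol
% O = 16.00/18.016 × 100 = 88.81%

88.81%


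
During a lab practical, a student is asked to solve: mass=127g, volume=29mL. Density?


ρ = mass/volume
= 127/29
= 4.379 g/mL

4.379 g/mL


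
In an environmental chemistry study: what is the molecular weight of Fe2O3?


M(Fe2O3) = 2×55.85 + 3×16.0
= 111.7 + 48.0
= 159.7 g/mol

159.7 g/mol


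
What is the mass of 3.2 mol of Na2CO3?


M(Na2CO3) = 105.99 g/mol
mass = n × M = 3.2 × 105.99 = 339.17 g

339.17 g


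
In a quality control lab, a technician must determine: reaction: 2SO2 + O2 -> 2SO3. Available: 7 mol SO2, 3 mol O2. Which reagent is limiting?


Mole ratio available / coefficient:
  SO2: 7/2 = 3.500
  O2: 3/1 = 3.000
Smaller ratio is limiting.

O2


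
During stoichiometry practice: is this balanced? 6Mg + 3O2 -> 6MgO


Equation: 6Mg + 3O2 -> 6MgO
Check atoms: Mg: 6=6, O: 6=6
Balanced

Yes, balanced


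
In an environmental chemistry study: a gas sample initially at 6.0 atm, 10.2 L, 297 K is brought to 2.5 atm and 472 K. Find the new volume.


P1V1/T1 = P2V2/T2
V2 = P1V1T2/(T1P2)
= 6.0×10.2×472/(297×2.5)
= 38.904 L

38.904 L


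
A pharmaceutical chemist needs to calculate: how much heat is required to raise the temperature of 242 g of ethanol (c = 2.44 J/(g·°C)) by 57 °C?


q = mcΔT = 242 × 2.44 × 57
= 33657.36 J

33657.36 J


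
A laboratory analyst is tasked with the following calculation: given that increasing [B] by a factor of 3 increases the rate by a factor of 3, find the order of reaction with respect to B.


rate ∝ [B]^n
3^n = 3 → n = 1
Order in B: 1

1


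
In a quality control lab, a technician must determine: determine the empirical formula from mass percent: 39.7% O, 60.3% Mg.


Assume 100 g sample. Moles of each element:
  O: 39.7/16.0 = 2.481 mol
  Mg: 60.3/24.31 = 2.48 mol
Divide by smallest (2.48):
  O: 2.481/2.48 = 1.0
  Mg: 2.48/2.48 = 1.0
Empirical formula: MgO

MgO


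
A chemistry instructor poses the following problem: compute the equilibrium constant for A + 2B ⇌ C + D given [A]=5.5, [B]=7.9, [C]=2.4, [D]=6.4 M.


Kc = [C][D]/([A][B]^2)
= (2.4^1 × 6.4^1)/(5.5^1 × 7.9^2)
= 15.36/343.255
= 0.04475

0.04475


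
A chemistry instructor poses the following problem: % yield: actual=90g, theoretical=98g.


% yield = actual/theoretical × 100
= 90/98 × 100
= 91.84%

91.84%


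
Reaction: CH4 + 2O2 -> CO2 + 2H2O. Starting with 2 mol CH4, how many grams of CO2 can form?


Mole ratio CO2:CH4 = 1:1
n(CO2) = 2 × 1/1 = 2.000 mol
mass = 2.000 × 44.01 = 88.02 g

88.02 g


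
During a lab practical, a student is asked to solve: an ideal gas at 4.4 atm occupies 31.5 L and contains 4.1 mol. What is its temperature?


PV = nRT  (R = 0.08206 L·atm/(mol·K))
T = PV/(nR) = 4.4×31.5/(4.1×0.08206)
= 138.60/0.336446
= 411.95 K

411.95 K


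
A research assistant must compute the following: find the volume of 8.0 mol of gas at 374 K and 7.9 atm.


PV = nRT  (R = 0.08206 L·atm/(mol·K))
V = nRT/P = 8.0×0.08206×374/7.9
= 31.079 L

31.079 L


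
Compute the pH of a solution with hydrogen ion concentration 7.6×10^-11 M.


pH = -log10([H+]) = -log10(7.6×10^-11)
= 11 - log10(7.6)
= 11 - 0.88
= 10.12

10.12


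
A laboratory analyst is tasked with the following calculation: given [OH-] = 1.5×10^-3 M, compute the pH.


pOH = -log10([OH-]) = -log10(1.5×10^-3)
= 3 - log10(1.5) = 2.82
pH = 14 - pOH = 14 - 2.82 = 11.18

11.18


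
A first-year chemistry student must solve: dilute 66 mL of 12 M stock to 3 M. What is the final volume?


C1V1 = C2V2
12 × 66 = 3 × V2
V2 = 792/3 = 264.0 mL

264.0 mL


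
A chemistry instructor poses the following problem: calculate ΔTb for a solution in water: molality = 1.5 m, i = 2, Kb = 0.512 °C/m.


ΔTb = Kb × m × i
= 0.512 × 1.5 × 2
= 1.536 °C

1.536 °C


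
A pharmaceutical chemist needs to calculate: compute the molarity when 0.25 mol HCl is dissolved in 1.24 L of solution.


M = n/V = 0.25/1.24 = 0.202 mol/L

0.202 M


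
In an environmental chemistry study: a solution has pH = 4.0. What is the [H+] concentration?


[H+] = 10^(-pH) = 10^(-4.0)
= 1.0×10^-4 M

1.0×10^-4 M


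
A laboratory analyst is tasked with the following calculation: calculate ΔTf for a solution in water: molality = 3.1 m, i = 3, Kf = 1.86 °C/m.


ΔTf = Kf × m × i
= 1.86 × 3.1 × 3
= 17.298 °C

17.298 °C


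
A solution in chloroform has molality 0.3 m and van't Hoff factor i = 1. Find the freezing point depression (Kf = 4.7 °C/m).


ΔTf = Kf × m × i
= 4.7 × 0.3 × 1
= 1.41 °C

1.41 °C


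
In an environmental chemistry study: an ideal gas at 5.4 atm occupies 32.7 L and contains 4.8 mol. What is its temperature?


PV = nRT  (R = 0.08206 L·atm/(mol·K))
T = PV/(nR) = 5.4×32.7/(4.8×0.08206)
= 176.58/0.393888
= 448.30 K

448.30 K


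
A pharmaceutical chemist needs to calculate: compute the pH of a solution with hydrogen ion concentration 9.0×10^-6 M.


pH = -log10([H+]) = -log10(9.0×10^-6)
= 6 - log10(9.0)
= 6 - 0.95
= 5.05

5.05


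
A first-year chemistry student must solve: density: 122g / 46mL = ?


ρ = mass/volume
= 122/46
= 2.652 g/mL

2.652 g/mL


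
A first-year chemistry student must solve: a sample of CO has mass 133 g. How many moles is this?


M(CO) = 28.01 g/mol
n = mass/M = 133/28.01 = 4.7483 mol

4.7483 mol


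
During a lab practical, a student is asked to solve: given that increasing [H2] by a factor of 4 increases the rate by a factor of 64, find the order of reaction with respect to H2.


rate ∝ [H2]^n
4^n = 64 → n = 3
Order in H2: 3

3


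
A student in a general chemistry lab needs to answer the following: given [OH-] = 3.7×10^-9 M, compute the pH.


pOH = -log10([OH-]) = -log10(3.7×10^-9)
= 9 - log10(3.7) = 8.43
pH = 14 - pOH = 14 - 8.43 = 5.57

5.57


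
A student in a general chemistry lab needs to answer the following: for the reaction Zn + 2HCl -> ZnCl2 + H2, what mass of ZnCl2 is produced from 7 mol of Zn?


Mole ratio ZnCl2:Zn = 1:1
n(ZnCl2) = 7 × 1/1 = 7.000 mol
mass = 7.000 × 136.28 = 953.96 g

953.96 g


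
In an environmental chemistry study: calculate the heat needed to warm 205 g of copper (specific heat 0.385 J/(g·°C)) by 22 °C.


q = mcΔT = 205 × 0.385 × 22
= 1736.35 J

1736.35 J


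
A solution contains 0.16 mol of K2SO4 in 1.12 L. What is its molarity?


M = n/V = 0.16/1.12 = 0.143 mol/L

0.143 M


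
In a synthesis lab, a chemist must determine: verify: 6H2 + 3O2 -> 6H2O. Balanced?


Equation: 6H2 + 3O2 -> 6H2O
Check atoms: H: 12=12, O: 6=6
Balanced

Yes, balanced


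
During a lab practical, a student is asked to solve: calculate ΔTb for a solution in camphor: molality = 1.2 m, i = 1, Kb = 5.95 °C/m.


ΔTb = Kb × m × i
= 5.95 × 1.2 × 1
= 7.14 °C

7.14 °C


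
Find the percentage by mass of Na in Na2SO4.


M(Na2SO4) = 2×22.99 + 1×32.07 + 4×16.0 = 142.05 g/mol
Mass of Na = 2 × 22.99 = 45.98 g/mol
% Na = 45.98/142.05 × 100 = 32.37%

32.37%


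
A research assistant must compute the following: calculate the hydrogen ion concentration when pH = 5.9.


[H+] = 10^(-pH) = 10^(-5.9)
= 1.26×10^-6 M

1.26×10^-6 M


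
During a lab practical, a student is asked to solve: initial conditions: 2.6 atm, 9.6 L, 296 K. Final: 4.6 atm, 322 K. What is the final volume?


P1V1/T1 = P2V2/T2
V2 = P1V1T2/(T1P2)
= 2.6×9.6×322/(296×4.6)
= 5.903 L

5.903 L


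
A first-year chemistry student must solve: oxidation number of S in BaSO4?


(+2) + x + 4(-2) = 0, so x = +6
Oxidation number: +6

+6


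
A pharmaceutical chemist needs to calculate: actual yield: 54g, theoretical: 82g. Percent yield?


% yield = actual/theoretical × 100
= 54/82 × 100
= 65.85%

65.85%


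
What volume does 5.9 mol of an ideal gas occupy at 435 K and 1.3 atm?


PV = nRT  (R = 0.08206 L·atm/(mol·K))
V = nRT/P = 5.9×0.08206×435/1.3
= 162.005 L

162.005 L


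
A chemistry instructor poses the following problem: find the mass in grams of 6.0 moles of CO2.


M(CO2) = 44.01 g/mol
mass = n × M = 6.0 × 44.01 = 264.06 g

264.06 g


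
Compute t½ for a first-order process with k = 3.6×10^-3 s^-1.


t½ = ln2/k = 0.693147/(3.6×10^-3 s^-1)
= 192.5 s

192.5 s


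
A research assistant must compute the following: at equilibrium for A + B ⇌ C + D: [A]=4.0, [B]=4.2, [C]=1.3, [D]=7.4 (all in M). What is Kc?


Kc = [C][D]/([A][B])
= (1.3^1 × 7.4^1)/(4.0^1 × 4.2^1)
= 9.62/16.8
= 0.5726

0.5726


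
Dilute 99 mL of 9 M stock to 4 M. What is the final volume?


C1V1 = C2V2
9 × 99 = 4 × V2
V2 = 891/4 = 222.75 mL

222.75 mL


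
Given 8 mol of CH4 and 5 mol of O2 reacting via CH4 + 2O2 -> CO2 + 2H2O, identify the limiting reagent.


Mole ratio available / coefficient:
  CH4: 8/1 = 8.000
  O2: 5/2 = 2.500
Smaller ratio is limiting.

O2


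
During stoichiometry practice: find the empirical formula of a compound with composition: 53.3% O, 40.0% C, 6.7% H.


Assume 100 g sample. Moles of each element:
  O: 53.3/16.0 = 3.331 mol
  C: 40.0/12.01 = 3.331 mol
  H: 6.7/1.008 = 6.647 mol
Divide by smallest (3.331):
  O: 3.331/3.331 = 1.0
  C: 3.331/3.331 = 1.0
  H: 6.647/3.331 = 2.0
Empirical formula: CH2O

CH2O


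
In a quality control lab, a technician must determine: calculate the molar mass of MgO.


M(MgO) = 1×24.31 + 1×16.0
= 24.31 + 16.0
= 40.31 g/mol

40.31 g/mol


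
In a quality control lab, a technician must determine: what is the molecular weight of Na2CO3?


M(Na2CO3) = 2×22.99 + 1×12.01 + 3×16.0
= 45.98 + 12.01 + 48.0
= 105.99 g/mol

105.99 g/mol


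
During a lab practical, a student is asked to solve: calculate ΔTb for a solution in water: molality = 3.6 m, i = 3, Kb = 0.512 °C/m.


ΔTb = Kb × m × i
= 0.512 × 3.6 × 3
= 5.5296 °C

5.5296 °C


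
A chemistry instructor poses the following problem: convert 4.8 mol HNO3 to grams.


M(HNO3) = 63.02 g/mol
mass = n × M = 4.8 × 63.02 = 302.50 g

302.50 g


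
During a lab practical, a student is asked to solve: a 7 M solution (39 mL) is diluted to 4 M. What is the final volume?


C1V1 = C2V2
7 × 39 = 4 × V2
V2 = 273/4 = 68.25 mL

68.25 mL


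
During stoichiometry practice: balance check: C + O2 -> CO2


Equation: C + O2 -> CO2
Check atoms: C: 1=1, O: 2=2
Balanced

Yes, balanced


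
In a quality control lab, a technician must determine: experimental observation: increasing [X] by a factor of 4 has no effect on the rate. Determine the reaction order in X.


rate ∝ [X]^n
rate ∝ [X]^0
Order in X: 0

0


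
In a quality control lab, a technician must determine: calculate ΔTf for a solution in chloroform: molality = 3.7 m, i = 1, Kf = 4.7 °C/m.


ΔTf = Kf × m × i
= 4.7 × 3.7 × 1
= 17.39 °C

17.39 °C


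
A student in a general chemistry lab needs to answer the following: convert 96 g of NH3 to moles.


M(NH3) = 17.03 g/mol
n = mass/M = 96/17.03 = 5.6371 mol

5.6371 mol


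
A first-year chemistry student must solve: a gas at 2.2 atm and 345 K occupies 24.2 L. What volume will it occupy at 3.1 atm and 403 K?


P1V1/T1 = P2V2/T2
V2 = P1V1T2/(T1P2)
= 2.2×24.2×403/(345×3.1)
= 20.061 L

20.061 L


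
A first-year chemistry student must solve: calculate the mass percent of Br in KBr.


M(KBr) = 1×39.1 + 1×79.9 = 119.00 g/mol
Mass of Br = 1 × 79.9 = 79.90 g/mol
% Br = 79.90/119.00 × 100 = 67.14%

67.14%


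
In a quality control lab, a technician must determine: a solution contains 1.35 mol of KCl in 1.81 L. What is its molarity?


M = n/V = 1.35/1.81 = 0.746 mol/L

0.746 M


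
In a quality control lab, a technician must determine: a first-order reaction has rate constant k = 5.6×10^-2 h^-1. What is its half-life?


t½ = ln2/k = 0.693147/(5.6×10^-2 h^-1)
= 12.38 h

12.38 h


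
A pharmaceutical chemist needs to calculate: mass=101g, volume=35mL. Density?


ρ = mass/volume
= 101/35
= 2.886 g/mL

2.886 g/mL


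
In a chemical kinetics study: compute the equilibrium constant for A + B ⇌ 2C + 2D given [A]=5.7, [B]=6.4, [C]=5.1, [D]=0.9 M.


Kc = [C]^2[D]^2/([A][B])
= (5.1^2 × 0.9^2)/(5.7^1 × 6.4^1)
= 21.0681/36.48
= 0.5775

0.5775


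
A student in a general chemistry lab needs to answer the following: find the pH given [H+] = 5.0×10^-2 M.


pH = -log10([H+]) = -log10(5.0×10^-2)
= 2 - log10(5.0)
= 2 - 0.7
= 1.3

1.3


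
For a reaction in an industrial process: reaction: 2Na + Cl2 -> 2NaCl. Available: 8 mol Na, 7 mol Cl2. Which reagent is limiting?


Mole ratio available / coefficient:
  Na: 8/2 = 4.000
  Cl2: 7/1 = 7.000
Smaller ratio is limiting.

Na


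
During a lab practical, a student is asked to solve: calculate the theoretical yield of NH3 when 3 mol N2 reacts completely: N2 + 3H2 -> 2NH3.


Mole ratio NH3:N2 = 2:1
n(NH3) = 3 × 2/1 = 6.000 mol
mass = 6.000 × 17.03 = 102.18 g

102.18 g


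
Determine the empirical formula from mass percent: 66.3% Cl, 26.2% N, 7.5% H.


Assume 100 g sample. Moles of each element:
  Cl: 66.3/35.45 = 1.87 mol
  N: 26.2/14.01 = 1.87 mol
  H: 7.5/1.008 = 7.44 mol
Divide by smallest (1.87):
  Cl: 1.87/1.87 = 1.0
  N: 1.87/1.87 = 1.0
  H: 7.44/1.87 = 3.98
Empirical formula: NH4Cl

NH4Cl


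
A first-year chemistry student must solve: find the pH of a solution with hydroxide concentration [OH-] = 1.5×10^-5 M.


pOH = -log10([OH-]) = -log10(1.5×10^-5)
= 5 - log10(1.5) = 4.82
pH = 14 - pOH = 14 - 4.82 = 9.18

9.18


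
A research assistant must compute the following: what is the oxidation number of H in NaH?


H with a metal (hydride): -1
Oxidation number: -1

-1


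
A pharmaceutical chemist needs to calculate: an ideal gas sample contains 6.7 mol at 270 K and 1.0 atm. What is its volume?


PV = nRT  (R = 0.08206 L·atm/(mol·K))
V = nRT/P = 6.7×0.08206×270/1.0
= 148.447 L

148.447 L


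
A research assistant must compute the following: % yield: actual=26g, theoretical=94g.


% yield = actual/theoretical × 100
= 26/94 × 100
= 27.66%

27.66%


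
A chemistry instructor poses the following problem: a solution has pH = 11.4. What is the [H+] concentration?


[H+] = 10^(-pH) = 10^(-11.4)
= 3.98×10^-12 M

3.98×10^-12 M


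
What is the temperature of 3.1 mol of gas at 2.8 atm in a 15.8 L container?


PV = nRT  (R = 0.08206 L·atm/(mol·K))
T = PV/(nR) = 2.8×15.8/(3.1×0.08206)
= 44.24/0.254386
= 173.91 K

173.91 K


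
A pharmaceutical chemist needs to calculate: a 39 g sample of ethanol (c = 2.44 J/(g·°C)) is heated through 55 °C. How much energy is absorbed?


q = mcΔT = 39 × 2.44 × 55
= 5233.80 J

5233.80 J


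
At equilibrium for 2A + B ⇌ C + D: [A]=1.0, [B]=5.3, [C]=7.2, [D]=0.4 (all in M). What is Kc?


Kc = [C][D]/([A]^2[B])
= (7.2^1 × 0.4^1)/(1.0^2 × 5.3^1)
= 2.88/5.3
= 0.5434

0.5434


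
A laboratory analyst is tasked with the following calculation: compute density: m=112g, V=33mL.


ρ = mass/volume
= 112/33
= 3.394 g/mL

3.394 g/mL


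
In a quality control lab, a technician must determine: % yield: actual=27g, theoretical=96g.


% yield = actual/theoretical × 100
= 27/96 × 100
= 28.12%

28.12%


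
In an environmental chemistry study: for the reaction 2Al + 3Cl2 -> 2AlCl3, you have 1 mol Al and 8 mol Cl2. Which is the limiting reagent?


Mole ratio available / coefficient:
  Al: 1/2 = 0.500
  Cl2: 8/3 = 2.667
Smaller ratio is limiting.

Al


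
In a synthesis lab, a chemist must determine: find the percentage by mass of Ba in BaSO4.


M(BaSO4) = 1×137.33 + 1×32.07 + 4×16.0 = 233.40 g/mol
Mass of Ba = 1 × 137.33 = 137.33 g/mol
% Ba = 137.33/233.40 × 100 = 58.84%

58.84%


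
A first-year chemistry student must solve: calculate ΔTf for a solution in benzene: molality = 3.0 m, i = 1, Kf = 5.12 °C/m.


ΔTf = Kf × m × i
= 5.12 × 3.0 × 1
= 15.36 °C

15.36 °C


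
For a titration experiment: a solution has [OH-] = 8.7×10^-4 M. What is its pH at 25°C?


pOH = -log10([OH-]) = -log10(8.7×10^-4)
= 4 - log10(8.7) = 3.06
pH = 14 - pOH = 14 - 3.06 = 10.94

10.94


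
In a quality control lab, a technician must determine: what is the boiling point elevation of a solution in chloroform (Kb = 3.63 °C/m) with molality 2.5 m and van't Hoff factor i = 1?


ΔTb = Kb × m × i
= 3.63 × 2.5 × 1
= 9.075 °C

9.075 °C


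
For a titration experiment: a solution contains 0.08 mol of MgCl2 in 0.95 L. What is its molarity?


M = n/V = 0.08/0.95 = 0.084 mol/L

0.084 M


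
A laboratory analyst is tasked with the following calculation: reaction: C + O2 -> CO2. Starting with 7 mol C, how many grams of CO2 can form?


Mole ratio CO2:C = 1:1
n(CO2) = 7 × 1/1 = 7.000 mol
mass = 7.000 × 44.01 = 308.07 g

308.07 g


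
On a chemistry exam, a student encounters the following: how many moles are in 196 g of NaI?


M(NaI) = 149.89 g/mol
n = mass/M = 196/149.89 = 1.3076 mol

1.3076 mol


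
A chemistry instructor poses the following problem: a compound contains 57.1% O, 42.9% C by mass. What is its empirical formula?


Assume 100 g sample. Moles of each element:
  O: 57.1/16.0 = 3.569 mol
  C: 42.9/12.01 = 3.572 mol
Divide by smallest (3.569):
  O: 3.569/3.569 = 1.0
  C: 3.572/3.569 = 1.0
Empirical formula: CO

CO


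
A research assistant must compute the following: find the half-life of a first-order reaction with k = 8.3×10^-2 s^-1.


t½ = ln2/k = 0.693147/(8.3×10^-2 s^-1)
= 8.351 s

8.351 s


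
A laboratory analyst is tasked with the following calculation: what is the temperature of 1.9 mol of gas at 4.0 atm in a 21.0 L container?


PV = nRT  (R = 0.08206 L·atm/(mol·K))
T = PV/(nR) = 4.0×21.0/(1.9×0.08206)
= 84.00/0.155914
= 538.76 K

538.76 K


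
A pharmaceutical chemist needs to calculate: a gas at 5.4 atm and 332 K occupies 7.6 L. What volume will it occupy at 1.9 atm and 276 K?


P1V1/T1 = P2V2/T2
V2 = P1V1T2/(T1P2)
= 5.4×7.6×276/(332×1.9)
= 17.957 L

17.957 L


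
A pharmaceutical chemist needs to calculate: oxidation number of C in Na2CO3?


2(+1) + x + 3(-2) = 0, so x = +4
Oxidation number: +4

+4


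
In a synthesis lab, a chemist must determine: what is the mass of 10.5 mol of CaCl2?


M(CaCl2) = 110.98 g/mol
mass = n × M = 10.5 × 110.98 = 1165.29 g

1165.29 g


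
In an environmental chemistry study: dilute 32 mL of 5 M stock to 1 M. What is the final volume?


C1V1 = C2V2
5 × 32 = 1 × V2
V2 = 160/1 = 160.0 mL

160.0 mL


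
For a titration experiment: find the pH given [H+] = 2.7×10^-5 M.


pH = -log10([H+]) = -log10(2.7×10^-5)
= 5 - log10(2.7)
= 5 - 0.43
= 4.57

4.57


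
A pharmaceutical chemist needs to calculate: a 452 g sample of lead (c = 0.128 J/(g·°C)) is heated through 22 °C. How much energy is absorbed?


q = mcΔT = 452 × 0.128 × 22
= 1272.83 J

1272.83 J


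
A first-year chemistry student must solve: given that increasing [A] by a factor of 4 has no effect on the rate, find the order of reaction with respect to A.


rate ∝ [A]^n
rate ∝ [A]^0
Order in A: 0

0


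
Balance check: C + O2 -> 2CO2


Equation: C + O2 -> 2CO2
Check atoms: C: 1≠2, O: 2≠4
Not balanced

No, not balanced


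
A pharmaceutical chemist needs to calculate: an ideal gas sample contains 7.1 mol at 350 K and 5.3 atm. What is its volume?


PV = nRT  (R = 0.08206 L·atm/(mol·K))
V = nRT/P = 7.1×0.08206×350/5.3
= 38.475 L

38.475 L


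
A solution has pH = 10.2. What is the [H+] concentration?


[H+] = 10^(-pH) = 10^(-10.2)
= 6.31×10^-11 M

6.31×10^-11 M


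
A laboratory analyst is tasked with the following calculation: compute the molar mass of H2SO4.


M(H2SO4) = 2×1.008 + 1×32.07 + 4×16.0
= 2.02 + 32.07 + 64.0
= 98.09 g/mol

98.09 g/mol


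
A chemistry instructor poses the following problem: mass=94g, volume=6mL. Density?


ρ = mass/volume
= 94/6
= 15.667 g/mL

15.667 g/mL


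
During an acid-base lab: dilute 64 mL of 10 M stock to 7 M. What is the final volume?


C1V1 = C2V2
10 × 64 = 7 × V2
V2 = 640/7 = 91.43 mL

91.43 mL


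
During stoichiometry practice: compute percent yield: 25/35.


% yield = actual/theoretical × 100
= 25/35 × 100
= 71.43%

71.43%


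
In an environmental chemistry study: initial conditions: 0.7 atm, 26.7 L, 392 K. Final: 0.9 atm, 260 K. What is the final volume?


P1V1/T1 = P2V2/T2
V2 = P1V1T2/(T1P2)
= 0.7×26.7×260/(392×0.9)
= 13.774 L

13.774 L


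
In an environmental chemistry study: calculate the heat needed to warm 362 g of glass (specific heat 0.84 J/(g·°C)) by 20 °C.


q = mcΔT = 362 × 0.84 × 20
= 6081.60 J

6081.60 J


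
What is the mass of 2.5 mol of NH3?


M(NH3) = 17.03 g/mol
mass = n × M = 2.5 × 17.03 = 42.58 g

42.58 g


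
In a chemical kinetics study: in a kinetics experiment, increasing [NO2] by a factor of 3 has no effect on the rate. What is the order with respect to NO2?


rate ∝ [NO2]^n
rate ∝ [NO2]^0
Order in NO2: 0

0


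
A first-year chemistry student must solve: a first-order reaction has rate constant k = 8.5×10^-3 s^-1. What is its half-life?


t½ = ln2/k = 0.693147/(8.5×10^-3 s^-1)
= 81.55 s

81.55 s


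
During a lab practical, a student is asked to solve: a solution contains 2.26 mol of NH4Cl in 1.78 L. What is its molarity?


M = n/V = 2.26/1.78 = 1.270 mol/L

1.270 M


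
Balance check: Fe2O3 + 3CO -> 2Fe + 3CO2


Equation: Fe2O3 + 3CO -> 2Fe + 3CO2
Check atoms: C: 3=3, Fe: 2=2, O: 6=6
Balanced

Yes, balanced


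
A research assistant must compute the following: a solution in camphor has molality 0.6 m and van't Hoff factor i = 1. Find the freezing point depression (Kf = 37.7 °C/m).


ΔTf = Kf × m × i
= 37.7 × 0.6 × 1
= 22.62 °C

22.62 °C


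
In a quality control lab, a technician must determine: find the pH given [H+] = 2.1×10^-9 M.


pH = -log10([H+]) = -log10(2.1×10^-9)
= 9 - log10(2.1)
= 9 - 0.32
= 8.68

8.68


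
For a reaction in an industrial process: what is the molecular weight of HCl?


M(HCl) = 1×1.008 + 1×35.45
= 1.01 + 35.45
= 36.46 g/mol

36.46 g/mol


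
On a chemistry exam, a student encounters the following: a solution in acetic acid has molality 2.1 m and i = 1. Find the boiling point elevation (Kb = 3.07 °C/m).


ΔTb = Kb × m × i
= 3.07 × 2.1 × 1
= 6.447 °C

6.447 °C


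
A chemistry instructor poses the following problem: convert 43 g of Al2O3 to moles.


M(Al2O3) = 101.96 g/mol
n = mass/M = 43/101.96 = 0.4217 mol

0.4217 mol


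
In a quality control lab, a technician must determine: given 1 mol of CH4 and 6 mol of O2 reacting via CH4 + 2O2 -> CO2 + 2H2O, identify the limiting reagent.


Mole ratio available / coefficient:
  CH4: 1/1 = 1.000
  O2: 6/2 = 3.000
Smaller ratio is limiting.

CH4


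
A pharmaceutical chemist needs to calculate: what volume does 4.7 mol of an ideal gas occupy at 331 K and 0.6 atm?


PV = nRT  (R = 0.08206 L·atm/(mol·K))
V = nRT/P = 4.7×0.08206×331/0.6
= 212.768 L

212.768 L


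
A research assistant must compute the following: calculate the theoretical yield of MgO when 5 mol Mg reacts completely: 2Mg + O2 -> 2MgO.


Mole ratio MgO:Mg = 2:2
n(MgO) = 5 × 2/2 = 5.000 mol
mass = 5.000 × 40.31 = 201.55 g

201.55 g


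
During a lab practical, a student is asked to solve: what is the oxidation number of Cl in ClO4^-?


x + 4(-2) = -1, so x = +7
Oxidation number: +7

+7


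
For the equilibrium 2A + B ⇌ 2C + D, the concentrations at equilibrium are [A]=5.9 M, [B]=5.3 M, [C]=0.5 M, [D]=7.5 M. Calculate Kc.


Kc = [C]^2[D]/([A]^2[B])
= (0.5^2 × 7.5^1)/(5.9^2 × 5.3^1)
= 1.875/184.493
= 0.01016

0.01016


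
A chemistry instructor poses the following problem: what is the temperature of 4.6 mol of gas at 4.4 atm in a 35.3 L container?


PV = nRT  (R = 0.08206 L·atm/(mol·K))
T = PV/(nR) = 4.4×35.3/(4.6×0.08206)
= 155.32/0.377476
= 411.47 K

411.47 K


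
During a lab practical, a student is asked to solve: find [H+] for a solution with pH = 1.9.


[H+] = 10^(-pH) = 10^(-1.9)
= 1.26×10^-2 M

1.26×10^-2 M


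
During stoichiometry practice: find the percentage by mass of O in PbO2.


M(PbO2) = 1×207.2 + 2×16.0 = 239.20 g/mol
Mass of O = 2 × 16.0 = 32.00 g/mol
% O = 32.00/239.20 × 100 = 13.38%

13.38%


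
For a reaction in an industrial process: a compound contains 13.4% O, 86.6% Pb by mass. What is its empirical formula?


Assume 100 g sample. Moles of each element:
  O: 13.4/16.0 = 0.838 mol
  Pb: 86.6/207.2 = 0.418 mol
Divide by smallest (0.418):
  O: 0.838/0.418 = 2.0
  Pb: 0.418/0.418 = 1.0
Empirical formula: PbO2

PbO2


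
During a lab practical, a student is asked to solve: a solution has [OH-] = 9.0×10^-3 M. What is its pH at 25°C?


pOH = -log10([OH-]) = -log10(9.0×10^-3)
= 3 - log10(9.0) = 2.05
pH = 14 - pOH = 14 - 2.05 = 11.95

11.95


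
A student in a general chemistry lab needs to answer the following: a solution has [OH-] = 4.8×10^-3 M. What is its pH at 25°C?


pOH = -log10([OH-]) = -log10(4.8×10^-3)
= 3 - log10(4.8) = 2.32
pH = 14 - pOH = 14 - 2.32 = 11.68

11.68


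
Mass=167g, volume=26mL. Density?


ρ = mass/volume
= 167/26
= 6.423 g/mL

6.423 g/mL


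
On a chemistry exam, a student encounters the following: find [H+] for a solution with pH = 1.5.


[H+] = 10^(-pH) = 10^(-1.5)
= 3.16×10^-2 M

3.16×10^-2 M


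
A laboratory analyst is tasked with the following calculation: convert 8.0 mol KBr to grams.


M(KBr) = 119.0 g/mol
mass = n × M = 8.0 × 119.0 = 952.00 g

952.00 g


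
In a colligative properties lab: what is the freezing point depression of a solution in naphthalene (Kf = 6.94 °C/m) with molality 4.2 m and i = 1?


ΔTf = Kf × m × i
= 6.94 × 4.2 × 1
= 29.148 °C

29.148 °C


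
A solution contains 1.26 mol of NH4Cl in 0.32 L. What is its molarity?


M = n/V = 1.26/0.32 = 3.938 mol/L

3.938 M


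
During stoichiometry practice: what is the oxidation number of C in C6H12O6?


6x + 12(+1) + 6(-2) = 0, so x = +0
Oxidation number: +0

+0


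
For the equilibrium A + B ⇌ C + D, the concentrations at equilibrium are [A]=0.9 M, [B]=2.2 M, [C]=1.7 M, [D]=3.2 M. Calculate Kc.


Kc = [C][D]/([A][B])
= (1.7^1 × 3.2^1)/(0.9^1 × 2.2^1)
= 5.44/1.98
= 2.747

2.747


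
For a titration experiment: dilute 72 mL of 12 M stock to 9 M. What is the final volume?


C1V1 = C2V2
12 × 72 = 9 × V2
V2 = 864/9 = 96.0 mL

96.0 mL


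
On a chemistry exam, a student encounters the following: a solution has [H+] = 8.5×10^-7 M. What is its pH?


pH = -log10([H+]) = -log10(8.5×10^-7)
= 7 - log10(8.5)
= 7 - 0.93
= 6.07

6.07


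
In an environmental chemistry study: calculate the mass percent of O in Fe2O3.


M(Fe2O3) = 2×55.85 + 3×16.0 = 159.70 g/mol
Mass of O = 3 × 16.0 = 48.00 g/mol
% O = 48.00/159.70 × 100 = 30.06%

30.06%


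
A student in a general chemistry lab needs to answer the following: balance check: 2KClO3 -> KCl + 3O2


Equation: 2KClO3 -> KCl + 3O2
Check atoms: Cl: 2≠1, K: 2≠1, O: 6=6
Not balanced

No, not balanced


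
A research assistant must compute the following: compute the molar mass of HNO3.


M(HNO3) = 1×1.008 + 1×14.01 + 3×16.0
= 1.01 + 14.01 + 48.0
= 63.02 g/mol

63.02 g/mol


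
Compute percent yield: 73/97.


% yield = actual/theoretical × 100
= 73/97 × 100
= 75.26%

75.26%


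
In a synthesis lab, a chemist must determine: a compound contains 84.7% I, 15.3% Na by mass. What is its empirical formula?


Assume 100 g sample. Moles of each element:
  I: 84.7/126.9 = 0.667 mol
  Na: 15.3/22.99 = 0.666 mol
Divide by smallest (0.666):
  I: 0.667/0.666 = 1.0
  Na: 0.666/0.666 = 1.0
Empirical formula: NaI

NaI


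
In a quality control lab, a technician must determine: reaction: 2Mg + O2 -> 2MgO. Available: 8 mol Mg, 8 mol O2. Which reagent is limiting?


Mole ratio available / coefficient:
  Mg: 8/2 = 4.000
  O2: 8/1 = 8.000
Smaller ratio is limiting.

Mg


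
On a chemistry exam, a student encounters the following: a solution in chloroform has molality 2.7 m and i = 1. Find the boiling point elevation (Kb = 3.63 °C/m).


ΔTb = Kb × m × i
= 3.63 × 2.7 × 1
= 9.801 °C

9.801 °C


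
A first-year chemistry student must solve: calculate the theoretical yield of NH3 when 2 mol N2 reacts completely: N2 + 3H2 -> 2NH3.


Mole ratio NH3:N2 = 2:1
n(NH3) = 2 × 2/1 = 4.000 mol
mass = 4.000 × 17.03 = 68.12 g

68.12 g


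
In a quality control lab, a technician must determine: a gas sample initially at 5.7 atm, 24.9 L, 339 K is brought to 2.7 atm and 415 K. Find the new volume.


P1V1/T1 = P2V2/T2
V2 = P1V1T2/(T1P2)
= 5.7×24.9×415/(339×2.7)
= 64.352 L

64.352 L


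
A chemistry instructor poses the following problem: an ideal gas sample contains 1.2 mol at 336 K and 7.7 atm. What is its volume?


PV = nRT  (R = 0.08206 L·atm/(mol·K))
V = nRT/P = 1.2×0.08206×336/7.7
= 4.297 L

4.297 L


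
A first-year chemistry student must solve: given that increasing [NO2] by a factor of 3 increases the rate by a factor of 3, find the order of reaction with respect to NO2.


rate ∝ [NO2]^n
3^n = 3 → n = 1
Order in NO2: 1

1


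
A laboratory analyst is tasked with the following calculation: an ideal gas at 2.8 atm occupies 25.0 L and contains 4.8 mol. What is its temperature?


PV = nRT  (R = 0.08206 L·atm/(mol·K))
T = PV/(nR) = 2.8×25.0/(4.8×0.08206)
= 70.00/0.393888
= 177.72 K

177.72 K


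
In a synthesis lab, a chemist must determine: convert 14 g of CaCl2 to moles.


M(CaCl2) = 110.98 g/mol
n = mass/M = 14/110.98 = 0.1261 mol

0.1261 mol


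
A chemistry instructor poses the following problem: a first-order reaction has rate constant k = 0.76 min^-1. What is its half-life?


t½ = ln2/k = 0.693147/(0.76 min^-1)
= 0.9120 min

0.9120 min


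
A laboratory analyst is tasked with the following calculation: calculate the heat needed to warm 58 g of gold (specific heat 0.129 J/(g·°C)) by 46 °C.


q = mcΔT = 58 × 0.129 × 46
= 344.17 J

344.17 J


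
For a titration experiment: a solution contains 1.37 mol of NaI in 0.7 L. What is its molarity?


M = n/V = 1.37/0.7 = 1.957 mol/L

1.957 M


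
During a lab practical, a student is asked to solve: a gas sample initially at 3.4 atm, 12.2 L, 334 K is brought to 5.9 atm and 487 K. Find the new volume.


P1V1/T1 = P2V2/T2
V2 = P1V1T2/(T1P2)
= 3.4×12.2×487/(334×5.9)
= 10.251 L

10.251 L


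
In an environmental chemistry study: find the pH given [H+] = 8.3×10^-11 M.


pH = -log10([H+]) = -log10(8.3×10^-11)
= 11 - log10(8.3)
= 11 - 0.92
= 10.08

10.08


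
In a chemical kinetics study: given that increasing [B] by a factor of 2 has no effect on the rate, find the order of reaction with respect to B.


rate ∝ [B]^n
rate ∝ [B]^0
Order in B: 0

0


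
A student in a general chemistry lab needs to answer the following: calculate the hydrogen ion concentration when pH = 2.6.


[H+] = 10^(-pH) = 10^(-2.6)
= 2.51×10^-3 M

2.51×10^-3 M


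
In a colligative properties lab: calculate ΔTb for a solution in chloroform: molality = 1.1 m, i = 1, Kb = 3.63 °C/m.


ΔTb = Kb × m × i
= 3.63 × 1.1 × 1
= 3.993 °C

3.993 °C


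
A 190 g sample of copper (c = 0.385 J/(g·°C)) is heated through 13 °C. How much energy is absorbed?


q = mcΔT = 190 × 0.385 × 13
= 950.95 J

950.95 J


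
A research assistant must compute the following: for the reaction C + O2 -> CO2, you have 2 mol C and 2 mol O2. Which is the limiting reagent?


Mole ratio available / coefficient:
  C: 2/1 = 2.000
  O2: 2/1 = 2.000
Smaller ratio is limiting.

neither (stoichiometric); C and O2 are fully consumed


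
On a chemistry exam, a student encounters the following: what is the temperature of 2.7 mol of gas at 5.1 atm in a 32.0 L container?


PV = nRT  (R = 0.08206 L·atm/(mol·K))
T = PV/(nR) = 5.1×32.0/(2.7×0.08206)
= 163.20/0.221562
= 736.59 K

736.59 K
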